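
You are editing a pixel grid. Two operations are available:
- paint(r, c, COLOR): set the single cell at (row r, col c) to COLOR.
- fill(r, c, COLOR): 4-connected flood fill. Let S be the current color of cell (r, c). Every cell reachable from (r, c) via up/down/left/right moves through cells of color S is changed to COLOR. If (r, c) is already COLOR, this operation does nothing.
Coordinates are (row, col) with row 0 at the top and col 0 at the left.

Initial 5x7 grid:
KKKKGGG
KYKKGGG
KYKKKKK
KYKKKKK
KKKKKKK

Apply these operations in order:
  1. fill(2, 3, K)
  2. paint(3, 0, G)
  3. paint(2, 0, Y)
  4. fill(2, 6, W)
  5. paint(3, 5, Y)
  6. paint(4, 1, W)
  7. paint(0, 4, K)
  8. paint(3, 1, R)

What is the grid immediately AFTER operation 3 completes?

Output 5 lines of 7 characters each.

Answer: KKKKGGG
KYKKGGG
YYKKKKK
GYKKKKK
KKKKKKK

Derivation:
After op 1 fill(2,3,K) [0 cells changed]:
KKKKGGG
KYKKGGG
KYKKKKK
KYKKKKK
KKKKKKK
After op 2 paint(3,0,G):
KKKKGGG
KYKKGGG
KYKKKKK
GYKKKKK
KKKKKKK
After op 3 paint(2,0,Y):
KKKKGGG
KYKKGGG
YYKKKKK
GYKKKKK
KKKKKKK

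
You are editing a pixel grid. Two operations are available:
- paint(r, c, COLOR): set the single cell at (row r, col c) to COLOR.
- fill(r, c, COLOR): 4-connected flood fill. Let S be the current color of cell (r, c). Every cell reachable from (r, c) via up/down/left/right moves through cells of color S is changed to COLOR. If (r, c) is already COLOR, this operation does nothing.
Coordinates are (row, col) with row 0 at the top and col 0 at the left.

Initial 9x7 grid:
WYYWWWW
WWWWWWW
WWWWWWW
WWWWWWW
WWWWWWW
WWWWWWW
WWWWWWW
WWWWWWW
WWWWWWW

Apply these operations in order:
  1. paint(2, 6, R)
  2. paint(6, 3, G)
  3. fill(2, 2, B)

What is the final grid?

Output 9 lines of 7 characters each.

After op 1 paint(2,6,R):
WYYWWWW
WWWWWWW
WWWWWWR
WWWWWWW
WWWWWWW
WWWWWWW
WWWWWWW
WWWWWWW
WWWWWWW
After op 2 paint(6,3,G):
WYYWWWW
WWWWWWW
WWWWWWR
WWWWWWW
WWWWWWW
WWWWWWW
WWWGWWW
WWWWWWW
WWWWWWW
After op 3 fill(2,2,B) [59 cells changed]:
BYYBBBB
BBBBBBB
BBBBBBR
BBBBBBB
BBBBBBB
BBBBBBB
BBBGBBB
BBBBBBB
BBBBBBB

Answer: BYYBBBB
BBBBBBB
BBBBBBR
BBBBBBB
BBBBBBB
BBBBBBB
BBBGBBB
BBBBBBB
BBBBBBB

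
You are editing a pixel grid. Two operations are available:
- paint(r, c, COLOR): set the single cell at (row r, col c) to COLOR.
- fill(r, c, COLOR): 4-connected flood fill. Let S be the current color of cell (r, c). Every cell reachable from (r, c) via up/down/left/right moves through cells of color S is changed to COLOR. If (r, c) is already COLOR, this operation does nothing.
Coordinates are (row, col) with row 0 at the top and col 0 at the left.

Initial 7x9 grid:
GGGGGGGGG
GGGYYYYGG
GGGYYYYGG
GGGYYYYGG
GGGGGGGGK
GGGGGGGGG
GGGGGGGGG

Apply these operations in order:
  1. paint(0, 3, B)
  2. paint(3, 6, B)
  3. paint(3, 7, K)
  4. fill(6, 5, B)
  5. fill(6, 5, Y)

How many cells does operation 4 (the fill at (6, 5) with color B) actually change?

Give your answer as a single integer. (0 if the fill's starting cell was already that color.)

Answer: 38

Derivation:
After op 1 paint(0,3,B):
GGGBGGGGG
GGGYYYYGG
GGGYYYYGG
GGGYYYYGG
GGGGGGGGK
GGGGGGGGG
GGGGGGGGG
After op 2 paint(3,6,B):
GGGBGGGGG
GGGYYYYGG
GGGYYYYGG
GGGYYYBGG
GGGGGGGGK
GGGGGGGGG
GGGGGGGGG
After op 3 paint(3,7,K):
GGGBGGGGG
GGGYYYYGG
GGGYYYYGG
GGGYYYBKG
GGGGGGGGK
GGGGGGGGG
GGGGGGGGG
After op 4 fill(6,5,B) [38 cells changed]:
BBBBGGGGG
BBBYYYYGG
BBBYYYYGG
BBBYYYBKG
BBBBBBBBK
BBBBBBBBB
BBBBBBBBB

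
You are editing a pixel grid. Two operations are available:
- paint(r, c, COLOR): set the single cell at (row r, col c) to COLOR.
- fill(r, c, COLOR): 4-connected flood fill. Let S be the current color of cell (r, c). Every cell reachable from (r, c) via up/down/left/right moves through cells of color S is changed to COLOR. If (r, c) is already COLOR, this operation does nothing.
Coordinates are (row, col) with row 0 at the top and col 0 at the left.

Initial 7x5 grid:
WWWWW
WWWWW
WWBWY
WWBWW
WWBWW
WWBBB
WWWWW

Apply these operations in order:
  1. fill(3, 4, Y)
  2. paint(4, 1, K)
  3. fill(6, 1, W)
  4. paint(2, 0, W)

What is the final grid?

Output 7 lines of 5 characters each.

Answer: WWWWW
WWWWW
WWBWW
WWBWW
WKBWW
WWBBB
WWWWW

Derivation:
After op 1 fill(3,4,Y) [28 cells changed]:
YYYYY
YYYYY
YYBYY
YYBYY
YYBYY
YYBBB
YYYYY
After op 2 paint(4,1,K):
YYYYY
YYYYY
YYBYY
YYBYY
YKBYY
YYBBB
YYYYY
After op 3 fill(6,1,W) [28 cells changed]:
WWWWW
WWWWW
WWBWW
WWBWW
WKBWW
WWBBB
WWWWW
After op 4 paint(2,0,W):
WWWWW
WWWWW
WWBWW
WWBWW
WKBWW
WWBBB
WWWWW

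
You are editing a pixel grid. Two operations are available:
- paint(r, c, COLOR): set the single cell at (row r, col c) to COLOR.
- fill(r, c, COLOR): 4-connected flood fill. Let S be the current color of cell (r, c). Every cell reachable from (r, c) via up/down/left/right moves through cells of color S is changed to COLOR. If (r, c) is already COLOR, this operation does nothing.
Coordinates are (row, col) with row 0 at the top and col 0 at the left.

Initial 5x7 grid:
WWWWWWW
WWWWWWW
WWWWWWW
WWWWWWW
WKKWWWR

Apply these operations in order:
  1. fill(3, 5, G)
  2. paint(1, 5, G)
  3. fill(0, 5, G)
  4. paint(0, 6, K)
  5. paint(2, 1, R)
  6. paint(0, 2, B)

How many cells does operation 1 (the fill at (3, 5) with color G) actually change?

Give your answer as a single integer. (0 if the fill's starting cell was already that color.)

Answer: 32

Derivation:
After op 1 fill(3,5,G) [32 cells changed]:
GGGGGGG
GGGGGGG
GGGGGGG
GGGGGGG
GKKGGGR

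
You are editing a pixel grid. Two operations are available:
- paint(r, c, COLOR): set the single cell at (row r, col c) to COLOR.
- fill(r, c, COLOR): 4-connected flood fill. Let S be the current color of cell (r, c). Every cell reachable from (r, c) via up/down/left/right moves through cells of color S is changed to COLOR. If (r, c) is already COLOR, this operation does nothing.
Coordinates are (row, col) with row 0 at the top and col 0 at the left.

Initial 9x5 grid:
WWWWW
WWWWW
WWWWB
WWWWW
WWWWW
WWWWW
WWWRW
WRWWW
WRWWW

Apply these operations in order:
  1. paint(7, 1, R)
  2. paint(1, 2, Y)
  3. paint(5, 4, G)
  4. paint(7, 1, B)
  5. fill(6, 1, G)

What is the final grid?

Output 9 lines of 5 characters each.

After op 1 paint(7,1,R):
WWWWW
WWWWW
WWWWB
WWWWW
WWWWW
WWWWW
WWWRW
WRWWW
WRWWW
After op 2 paint(1,2,Y):
WWWWW
WWYWW
WWWWB
WWWWW
WWWWW
WWWWW
WWWRW
WRWWW
WRWWW
After op 3 paint(5,4,G):
WWWWW
WWYWW
WWWWB
WWWWW
WWWWW
WWWWG
WWWRW
WRWWW
WRWWW
After op 4 paint(7,1,B):
WWWWW
WWYWW
WWWWB
WWWWW
WWWWW
WWWWG
WWWRW
WBWWW
WRWWW
After op 5 fill(6,1,G) [39 cells changed]:
GGGGG
GGYGG
GGGGB
GGGGG
GGGGG
GGGGG
GGGRG
GBGGG
GRGGG

Answer: GGGGG
GGYGG
GGGGB
GGGGG
GGGGG
GGGGG
GGGRG
GBGGG
GRGGG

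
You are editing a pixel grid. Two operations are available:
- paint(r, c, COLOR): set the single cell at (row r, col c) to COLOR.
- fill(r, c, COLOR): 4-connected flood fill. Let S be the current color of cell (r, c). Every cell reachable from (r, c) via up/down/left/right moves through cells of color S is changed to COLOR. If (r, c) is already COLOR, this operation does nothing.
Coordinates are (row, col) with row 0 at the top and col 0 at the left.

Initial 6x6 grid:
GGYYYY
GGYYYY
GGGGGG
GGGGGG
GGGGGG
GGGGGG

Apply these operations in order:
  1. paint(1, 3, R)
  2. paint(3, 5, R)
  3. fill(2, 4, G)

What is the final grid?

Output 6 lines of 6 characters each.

Answer: GGYYYY
GGYRYY
GGGGGG
GGGGGR
GGGGGG
GGGGGG

Derivation:
After op 1 paint(1,3,R):
GGYYYY
GGYRYY
GGGGGG
GGGGGG
GGGGGG
GGGGGG
After op 2 paint(3,5,R):
GGYYYY
GGYRYY
GGGGGG
GGGGGR
GGGGGG
GGGGGG
After op 3 fill(2,4,G) [0 cells changed]:
GGYYYY
GGYRYY
GGGGGG
GGGGGR
GGGGGG
GGGGGG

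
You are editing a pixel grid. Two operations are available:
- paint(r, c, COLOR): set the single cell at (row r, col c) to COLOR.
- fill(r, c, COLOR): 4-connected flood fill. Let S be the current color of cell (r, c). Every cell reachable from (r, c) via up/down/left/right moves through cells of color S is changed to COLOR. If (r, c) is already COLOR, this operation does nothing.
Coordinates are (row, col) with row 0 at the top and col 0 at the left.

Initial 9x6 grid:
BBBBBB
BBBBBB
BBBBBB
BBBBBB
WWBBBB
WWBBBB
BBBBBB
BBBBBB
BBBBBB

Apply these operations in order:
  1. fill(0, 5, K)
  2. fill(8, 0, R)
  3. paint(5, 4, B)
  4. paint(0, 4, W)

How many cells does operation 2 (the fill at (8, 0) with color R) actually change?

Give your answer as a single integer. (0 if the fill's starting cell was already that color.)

Answer: 50

Derivation:
After op 1 fill(0,5,K) [50 cells changed]:
KKKKKK
KKKKKK
KKKKKK
KKKKKK
WWKKKK
WWKKKK
KKKKKK
KKKKKK
KKKKKK
After op 2 fill(8,0,R) [50 cells changed]:
RRRRRR
RRRRRR
RRRRRR
RRRRRR
WWRRRR
WWRRRR
RRRRRR
RRRRRR
RRRRRR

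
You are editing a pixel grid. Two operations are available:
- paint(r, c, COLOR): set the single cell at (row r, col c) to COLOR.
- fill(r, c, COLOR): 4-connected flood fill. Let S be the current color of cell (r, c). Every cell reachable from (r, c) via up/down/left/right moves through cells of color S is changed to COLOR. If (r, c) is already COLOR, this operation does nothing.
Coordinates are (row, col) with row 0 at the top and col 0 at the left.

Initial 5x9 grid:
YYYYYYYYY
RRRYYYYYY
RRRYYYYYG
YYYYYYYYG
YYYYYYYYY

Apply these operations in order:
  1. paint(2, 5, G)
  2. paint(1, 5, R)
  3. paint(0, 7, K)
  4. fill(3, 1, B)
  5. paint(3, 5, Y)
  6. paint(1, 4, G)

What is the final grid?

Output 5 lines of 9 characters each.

Answer: BBBBBBBKB
RRRBGRBBB
RRRBBGBBG
BBBBBYBBG
BBBBBBBBB

Derivation:
After op 1 paint(2,5,G):
YYYYYYYYY
RRRYYYYYY
RRRYYGYYG
YYYYYYYYG
YYYYYYYYY
After op 2 paint(1,5,R):
YYYYYYYYY
RRRYYRYYY
RRRYYGYYG
YYYYYYYYG
YYYYYYYYY
After op 3 paint(0,7,K):
YYYYYYYKY
RRRYYRYYY
RRRYYGYYG
YYYYYYYYG
YYYYYYYYY
After op 4 fill(3,1,B) [34 cells changed]:
BBBBBBBKB
RRRBBRBBB
RRRBBGBBG
BBBBBBBBG
BBBBBBBBB
After op 5 paint(3,5,Y):
BBBBBBBKB
RRRBBRBBB
RRRBBGBBG
BBBBBYBBG
BBBBBBBBB
After op 6 paint(1,4,G):
BBBBBBBKB
RRRBGRBBB
RRRBBGBBG
BBBBBYBBG
BBBBBBBBB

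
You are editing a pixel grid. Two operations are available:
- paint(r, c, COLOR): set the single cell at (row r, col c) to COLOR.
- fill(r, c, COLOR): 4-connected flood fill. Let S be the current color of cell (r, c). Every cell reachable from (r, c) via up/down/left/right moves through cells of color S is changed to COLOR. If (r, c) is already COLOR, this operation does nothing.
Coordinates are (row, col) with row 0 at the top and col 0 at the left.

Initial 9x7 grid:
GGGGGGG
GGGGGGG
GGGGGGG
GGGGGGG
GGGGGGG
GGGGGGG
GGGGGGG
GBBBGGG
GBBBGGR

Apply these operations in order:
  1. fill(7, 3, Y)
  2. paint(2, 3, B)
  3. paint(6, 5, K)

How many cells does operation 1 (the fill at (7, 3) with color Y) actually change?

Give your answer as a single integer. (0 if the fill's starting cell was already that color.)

After op 1 fill(7,3,Y) [6 cells changed]:
GGGGGGG
GGGGGGG
GGGGGGG
GGGGGGG
GGGGGGG
GGGGGGG
GGGGGGG
GYYYGGG
GYYYGGR

Answer: 6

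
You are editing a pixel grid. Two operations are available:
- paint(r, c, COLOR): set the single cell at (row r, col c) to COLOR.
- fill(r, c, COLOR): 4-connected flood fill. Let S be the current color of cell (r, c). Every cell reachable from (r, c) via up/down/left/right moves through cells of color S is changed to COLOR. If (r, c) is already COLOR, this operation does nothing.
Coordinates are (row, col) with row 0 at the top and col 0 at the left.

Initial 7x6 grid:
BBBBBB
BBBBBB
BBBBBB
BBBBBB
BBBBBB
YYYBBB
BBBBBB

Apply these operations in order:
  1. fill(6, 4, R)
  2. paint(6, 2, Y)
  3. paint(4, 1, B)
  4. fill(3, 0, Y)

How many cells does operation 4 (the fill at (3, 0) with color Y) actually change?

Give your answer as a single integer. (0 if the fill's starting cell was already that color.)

Answer: 35

Derivation:
After op 1 fill(6,4,R) [39 cells changed]:
RRRRRR
RRRRRR
RRRRRR
RRRRRR
RRRRRR
YYYRRR
RRRRRR
After op 2 paint(6,2,Y):
RRRRRR
RRRRRR
RRRRRR
RRRRRR
RRRRRR
YYYRRR
RRYRRR
After op 3 paint(4,1,B):
RRRRRR
RRRRRR
RRRRRR
RRRRRR
RBRRRR
YYYRRR
RRYRRR
After op 4 fill(3,0,Y) [35 cells changed]:
YYYYYY
YYYYYY
YYYYYY
YYYYYY
YBYYYY
YYYYYY
RRYYYY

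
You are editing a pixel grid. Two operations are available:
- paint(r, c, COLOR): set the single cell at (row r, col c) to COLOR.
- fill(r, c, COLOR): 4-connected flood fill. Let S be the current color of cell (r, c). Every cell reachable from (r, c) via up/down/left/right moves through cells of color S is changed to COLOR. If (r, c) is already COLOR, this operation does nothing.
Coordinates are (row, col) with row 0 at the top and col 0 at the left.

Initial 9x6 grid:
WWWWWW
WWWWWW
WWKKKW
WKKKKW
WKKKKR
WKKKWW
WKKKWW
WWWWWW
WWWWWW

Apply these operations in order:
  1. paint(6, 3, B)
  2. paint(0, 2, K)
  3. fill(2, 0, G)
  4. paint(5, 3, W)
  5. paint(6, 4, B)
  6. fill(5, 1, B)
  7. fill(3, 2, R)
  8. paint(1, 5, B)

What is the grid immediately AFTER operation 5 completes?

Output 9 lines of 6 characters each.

Answer: GGKGGG
GGGGGG
GGKKKG
GKKKKG
GKKKKR
GKKWGG
GKKBBG
GGGGGG
GGGGGG

Derivation:
After op 1 paint(6,3,B):
WWWWWW
WWWWWW
WWKKKW
WKKKKW
WKKKKR
WKKKWW
WKKBWW
WWWWWW
WWWWWW
After op 2 paint(0,2,K):
WWKWWW
WWWWWW
WWKKKW
WKKKKW
WKKKKR
WKKKWW
WKKBWW
WWWWWW
WWWWWW
After op 3 fill(2,0,G) [35 cells changed]:
GGKGGG
GGGGGG
GGKKKG
GKKKKG
GKKKKR
GKKKGG
GKKBGG
GGGGGG
GGGGGG
After op 4 paint(5,3,W):
GGKGGG
GGGGGG
GGKKKG
GKKKKG
GKKKKR
GKKWGG
GKKBGG
GGGGGG
GGGGGG
After op 5 paint(6,4,B):
GGKGGG
GGGGGG
GGKKKG
GKKKKG
GKKKKR
GKKWGG
GKKBBG
GGGGGG
GGGGGG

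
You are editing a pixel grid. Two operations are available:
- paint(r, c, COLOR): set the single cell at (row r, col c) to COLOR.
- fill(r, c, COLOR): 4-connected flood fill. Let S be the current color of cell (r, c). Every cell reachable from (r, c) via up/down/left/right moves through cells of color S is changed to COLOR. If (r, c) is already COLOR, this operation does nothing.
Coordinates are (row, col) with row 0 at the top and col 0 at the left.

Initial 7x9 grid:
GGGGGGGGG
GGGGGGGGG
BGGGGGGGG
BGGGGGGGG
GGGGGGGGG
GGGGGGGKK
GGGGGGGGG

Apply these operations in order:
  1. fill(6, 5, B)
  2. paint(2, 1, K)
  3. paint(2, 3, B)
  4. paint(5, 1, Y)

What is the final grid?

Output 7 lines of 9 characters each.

After op 1 fill(6,5,B) [59 cells changed]:
BBBBBBBBB
BBBBBBBBB
BBBBBBBBB
BBBBBBBBB
BBBBBBBBB
BBBBBBBKK
BBBBBBBBB
After op 2 paint(2,1,K):
BBBBBBBBB
BBBBBBBBB
BKBBBBBBB
BBBBBBBBB
BBBBBBBBB
BBBBBBBKK
BBBBBBBBB
After op 3 paint(2,3,B):
BBBBBBBBB
BBBBBBBBB
BKBBBBBBB
BBBBBBBBB
BBBBBBBBB
BBBBBBBKK
BBBBBBBBB
After op 4 paint(5,1,Y):
BBBBBBBBB
BBBBBBBBB
BKBBBBBBB
BBBBBBBBB
BBBBBBBBB
BYBBBBBKK
BBBBBBBBB

Answer: BBBBBBBBB
BBBBBBBBB
BKBBBBBBB
BBBBBBBBB
BBBBBBBBB
BYBBBBBKK
BBBBBBBBB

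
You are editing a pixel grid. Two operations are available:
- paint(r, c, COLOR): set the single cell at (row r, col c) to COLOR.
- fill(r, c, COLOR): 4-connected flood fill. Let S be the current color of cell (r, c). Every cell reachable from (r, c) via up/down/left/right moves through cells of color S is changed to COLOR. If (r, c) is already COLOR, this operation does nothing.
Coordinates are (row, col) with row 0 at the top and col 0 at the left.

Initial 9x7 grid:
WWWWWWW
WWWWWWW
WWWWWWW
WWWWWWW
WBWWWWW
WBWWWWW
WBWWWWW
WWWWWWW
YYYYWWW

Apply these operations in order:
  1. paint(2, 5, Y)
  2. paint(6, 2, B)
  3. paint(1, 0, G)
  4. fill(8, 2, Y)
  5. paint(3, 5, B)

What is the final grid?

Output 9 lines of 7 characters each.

Answer: WWWWWWW
GWWWWWW
WWWWWYW
WWWWWBW
WBWWWWW
WBWWWWW
WBBWWWW
WWWWWWW
YYYYWWW

Derivation:
After op 1 paint(2,5,Y):
WWWWWWW
WWWWWWW
WWWWWYW
WWWWWWW
WBWWWWW
WBWWWWW
WBWWWWW
WWWWWWW
YYYYWWW
After op 2 paint(6,2,B):
WWWWWWW
WWWWWWW
WWWWWYW
WWWWWWW
WBWWWWW
WBWWWWW
WBBWWWW
WWWWWWW
YYYYWWW
After op 3 paint(1,0,G):
WWWWWWW
GWWWWWW
WWWWWYW
WWWWWWW
WBWWWWW
WBWWWWW
WBBWWWW
WWWWWWW
YYYYWWW
After op 4 fill(8,2,Y) [0 cells changed]:
WWWWWWW
GWWWWWW
WWWWWYW
WWWWWWW
WBWWWWW
WBWWWWW
WBBWWWW
WWWWWWW
YYYYWWW
After op 5 paint(3,5,B):
WWWWWWW
GWWWWWW
WWWWWYW
WWWWWBW
WBWWWWW
WBWWWWW
WBBWWWW
WWWWWWW
YYYYWWW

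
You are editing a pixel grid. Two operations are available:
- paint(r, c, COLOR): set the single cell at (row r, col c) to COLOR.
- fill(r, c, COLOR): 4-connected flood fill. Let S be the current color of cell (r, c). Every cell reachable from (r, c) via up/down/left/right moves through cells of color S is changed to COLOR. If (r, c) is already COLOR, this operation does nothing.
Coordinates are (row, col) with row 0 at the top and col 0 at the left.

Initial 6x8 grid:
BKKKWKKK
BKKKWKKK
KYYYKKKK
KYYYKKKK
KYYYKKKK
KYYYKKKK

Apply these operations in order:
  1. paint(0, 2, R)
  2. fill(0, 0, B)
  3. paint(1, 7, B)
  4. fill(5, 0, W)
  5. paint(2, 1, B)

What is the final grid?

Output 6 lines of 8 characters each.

After op 1 paint(0,2,R):
BKRKWKKK
BKKKWKKK
KYYYKKKK
KYYYKKKK
KYYYKKKK
KYYYKKKK
After op 2 fill(0,0,B) [0 cells changed]:
BKRKWKKK
BKKKWKKK
KYYYKKKK
KYYYKKKK
KYYYKKKK
KYYYKKKK
After op 3 paint(1,7,B):
BKRKWKKK
BKKKWKKB
KYYYKKKK
KYYYKKKK
KYYYKKKK
KYYYKKKK
After op 4 fill(5,0,W) [4 cells changed]:
BKRKWKKK
BKKKWKKB
WYYYKKKK
WYYYKKKK
WYYYKKKK
WYYYKKKK
After op 5 paint(2,1,B):
BKRKWKKK
BKKKWKKB
WBYYKKKK
WYYYKKKK
WYYYKKKK
WYYYKKKK

Answer: BKRKWKKK
BKKKWKKB
WBYYKKKK
WYYYKKKK
WYYYKKKK
WYYYKKKK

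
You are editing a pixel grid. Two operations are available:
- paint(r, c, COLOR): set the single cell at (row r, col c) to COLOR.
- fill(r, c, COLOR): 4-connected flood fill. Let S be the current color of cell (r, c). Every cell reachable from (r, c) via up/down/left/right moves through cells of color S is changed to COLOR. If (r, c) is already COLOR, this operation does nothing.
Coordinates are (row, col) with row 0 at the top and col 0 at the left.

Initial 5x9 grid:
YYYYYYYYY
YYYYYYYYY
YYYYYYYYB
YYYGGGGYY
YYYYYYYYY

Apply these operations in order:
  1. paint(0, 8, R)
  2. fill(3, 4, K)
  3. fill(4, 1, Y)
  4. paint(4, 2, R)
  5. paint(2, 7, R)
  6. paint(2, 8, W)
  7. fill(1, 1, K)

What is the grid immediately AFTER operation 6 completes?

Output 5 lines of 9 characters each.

After op 1 paint(0,8,R):
YYYYYYYYR
YYYYYYYYY
YYYYYYYYB
YYYGGGGYY
YYYYYYYYY
After op 2 fill(3,4,K) [4 cells changed]:
YYYYYYYYR
YYYYYYYYY
YYYYYYYYB
YYYKKKKYY
YYYYYYYYY
After op 3 fill(4,1,Y) [0 cells changed]:
YYYYYYYYR
YYYYYYYYY
YYYYYYYYB
YYYKKKKYY
YYYYYYYYY
After op 4 paint(4,2,R):
YYYYYYYYR
YYYYYYYYY
YYYYYYYYB
YYYKKKKYY
YYRYYYYYY
After op 5 paint(2,7,R):
YYYYYYYYR
YYYYYYYYY
YYYYYYYRB
YYYKKKKYY
YYRYYYYYY
After op 6 paint(2,8,W):
YYYYYYYYR
YYYYYYYYY
YYYYYYYRW
YYYKKKKYY
YYRYYYYYY

Answer: YYYYYYYYR
YYYYYYYYY
YYYYYYYRW
YYYKKKKYY
YYRYYYYYY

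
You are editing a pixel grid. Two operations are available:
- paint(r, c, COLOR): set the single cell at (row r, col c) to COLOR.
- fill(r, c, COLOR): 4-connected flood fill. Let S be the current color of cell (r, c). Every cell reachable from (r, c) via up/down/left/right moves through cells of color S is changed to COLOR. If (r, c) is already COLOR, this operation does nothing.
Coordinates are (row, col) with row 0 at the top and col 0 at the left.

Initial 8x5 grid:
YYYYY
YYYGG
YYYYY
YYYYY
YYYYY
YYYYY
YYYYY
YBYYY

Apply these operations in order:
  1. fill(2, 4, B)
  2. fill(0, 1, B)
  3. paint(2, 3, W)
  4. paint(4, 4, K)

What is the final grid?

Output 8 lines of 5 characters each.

Answer: BBBBB
BBBGG
BBBWB
BBBBB
BBBBK
BBBBB
BBBBB
BBBBB

Derivation:
After op 1 fill(2,4,B) [37 cells changed]:
BBBBB
BBBGG
BBBBB
BBBBB
BBBBB
BBBBB
BBBBB
BBBBB
After op 2 fill(0,1,B) [0 cells changed]:
BBBBB
BBBGG
BBBBB
BBBBB
BBBBB
BBBBB
BBBBB
BBBBB
After op 3 paint(2,3,W):
BBBBB
BBBGG
BBBWB
BBBBB
BBBBB
BBBBB
BBBBB
BBBBB
After op 4 paint(4,4,K):
BBBBB
BBBGG
BBBWB
BBBBB
BBBBK
BBBBB
BBBBB
BBBBB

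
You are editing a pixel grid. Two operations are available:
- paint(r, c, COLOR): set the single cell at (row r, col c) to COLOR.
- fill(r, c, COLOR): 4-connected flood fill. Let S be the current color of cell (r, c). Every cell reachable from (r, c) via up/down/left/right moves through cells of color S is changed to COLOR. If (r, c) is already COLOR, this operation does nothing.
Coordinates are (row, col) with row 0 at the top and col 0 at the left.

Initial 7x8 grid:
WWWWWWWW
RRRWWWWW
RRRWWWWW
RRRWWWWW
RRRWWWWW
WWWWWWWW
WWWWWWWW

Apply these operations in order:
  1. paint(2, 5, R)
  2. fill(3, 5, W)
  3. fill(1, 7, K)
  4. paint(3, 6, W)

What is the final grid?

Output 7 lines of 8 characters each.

After op 1 paint(2,5,R):
WWWWWWWW
RRRWWWWW
RRRWWRWW
RRRWWWWW
RRRWWWWW
WWWWWWWW
WWWWWWWW
After op 2 fill(3,5,W) [0 cells changed]:
WWWWWWWW
RRRWWWWW
RRRWWRWW
RRRWWWWW
RRRWWWWW
WWWWWWWW
WWWWWWWW
After op 3 fill(1,7,K) [43 cells changed]:
KKKKKKKK
RRRKKKKK
RRRKKRKK
RRRKKKKK
RRRKKKKK
KKKKKKKK
KKKKKKKK
After op 4 paint(3,6,W):
KKKKKKKK
RRRKKKKK
RRRKKRKK
RRRKKKWK
RRRKKKKK
KKKKKKKK
KKKKKKKK

Answer: KKKKKKKK
RRRKKKKK
RRRKKRKK
RRRKKKWK
RRRKKKKK
KKKKKKKK
KKKKKKKK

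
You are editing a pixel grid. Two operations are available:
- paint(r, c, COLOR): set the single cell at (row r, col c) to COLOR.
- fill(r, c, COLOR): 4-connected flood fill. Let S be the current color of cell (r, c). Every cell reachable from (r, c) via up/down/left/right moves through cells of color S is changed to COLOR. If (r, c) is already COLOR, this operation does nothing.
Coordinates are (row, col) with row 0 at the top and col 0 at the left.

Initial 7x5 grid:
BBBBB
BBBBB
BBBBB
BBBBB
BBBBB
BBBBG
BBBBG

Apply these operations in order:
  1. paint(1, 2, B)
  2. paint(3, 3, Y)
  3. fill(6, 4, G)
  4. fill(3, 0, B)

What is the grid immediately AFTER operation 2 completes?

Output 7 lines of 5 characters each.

After op 1 paint(1,2,B):
BBBBB
BBBBB
BBBBB
BBBBB
BBBBB
BBBBG
BBBBG
After op 2 paint(3,3,Y):
BBBBB
BBBBB
BBBBB
BBBYB
BBBBB
BBBBG
BBBBG

Answer: BBBBB
BBBBB
BBBBB
BBBYB
BBBBB
BBBBG
BBBBG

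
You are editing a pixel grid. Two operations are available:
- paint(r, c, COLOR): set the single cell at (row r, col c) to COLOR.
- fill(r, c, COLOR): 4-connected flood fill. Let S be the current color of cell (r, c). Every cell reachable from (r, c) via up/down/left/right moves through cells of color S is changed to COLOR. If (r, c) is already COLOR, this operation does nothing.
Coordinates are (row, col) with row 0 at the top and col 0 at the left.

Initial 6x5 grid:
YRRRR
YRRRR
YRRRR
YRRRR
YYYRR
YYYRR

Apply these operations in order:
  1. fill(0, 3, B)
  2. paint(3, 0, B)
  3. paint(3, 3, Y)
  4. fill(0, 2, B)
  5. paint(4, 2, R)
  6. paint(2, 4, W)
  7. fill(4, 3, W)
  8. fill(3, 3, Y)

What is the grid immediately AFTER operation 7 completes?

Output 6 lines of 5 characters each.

Answer: YBBBB
YBBBB
YBBBW
BBBYW
YYRWW
YYYWW

Derivation:
After op 1 fill(0,3,B) [20 cells changed]:
YBBBB
YBBBB
YBBBB
YBBBB
YYYBB
YYYBB
After op 2 paint(3,0,B):
YBBBB
YBBBB
YBBBB
BBBBB
YYYBB
YYYBB
After op 3 paint(3,3,Y):
YBBBB
YBBBB
YBBBB
BBBYB
YYYBB
YYYBB
After op 4 fill(0,2,B) [0 cells changed]:
YBBBB
YBBBB
YBBBB
BBBYB
YYYBB
YYYBB
After op 5 paint(4,2,R):
YBBBB
YBBBB
YBBBB
BBBYB
YYRBB
YYYBB
After op 6 paint(2,4,W):
YBBBB
YBBBB
YBBBW
BBBYB
YYRBB
YYYBB
After op 7 fill(4,3,W) [5 cells changed]:
YBBBB
YBBBB
YBBBW
BBBYW
YYRWW
YYYWW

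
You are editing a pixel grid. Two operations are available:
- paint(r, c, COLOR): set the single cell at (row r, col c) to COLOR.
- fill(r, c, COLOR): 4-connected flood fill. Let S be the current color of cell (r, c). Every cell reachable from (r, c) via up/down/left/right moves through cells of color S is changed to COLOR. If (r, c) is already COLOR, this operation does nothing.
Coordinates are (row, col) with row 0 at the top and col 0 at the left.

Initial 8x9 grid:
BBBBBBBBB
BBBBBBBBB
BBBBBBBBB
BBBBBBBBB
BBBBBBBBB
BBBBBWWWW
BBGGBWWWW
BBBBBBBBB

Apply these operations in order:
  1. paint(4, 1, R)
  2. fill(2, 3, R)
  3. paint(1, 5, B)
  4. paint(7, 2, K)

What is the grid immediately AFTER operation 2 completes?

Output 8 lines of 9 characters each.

Answer: RRRRRRRRR
RRRRRRRRR
RRRRRRRRR
RRRRRRRRR
RRRRRRRRR
RRRRRWWWW
RRGGRWWWW
RRRRRRRRR

Derivation:
After op 1 paint(4,1,R):
BBBBBBBBB
BBBBBBBBB
BBBBBBBBB
BBBBBBBBB
BRBBBBBBB
BBBBBWWWW
BBGGBWWWW
BBBBBBBBB
After op 2 fill(2,3,R) [61 cells changed]:
RRRRRRRRR
RRRRRRRRR
RRRRRRRRR
RRRRRRRRR
RRRRRRRRR
RRRRRWWWW
RRGGRWWWW
RRRRRRRRR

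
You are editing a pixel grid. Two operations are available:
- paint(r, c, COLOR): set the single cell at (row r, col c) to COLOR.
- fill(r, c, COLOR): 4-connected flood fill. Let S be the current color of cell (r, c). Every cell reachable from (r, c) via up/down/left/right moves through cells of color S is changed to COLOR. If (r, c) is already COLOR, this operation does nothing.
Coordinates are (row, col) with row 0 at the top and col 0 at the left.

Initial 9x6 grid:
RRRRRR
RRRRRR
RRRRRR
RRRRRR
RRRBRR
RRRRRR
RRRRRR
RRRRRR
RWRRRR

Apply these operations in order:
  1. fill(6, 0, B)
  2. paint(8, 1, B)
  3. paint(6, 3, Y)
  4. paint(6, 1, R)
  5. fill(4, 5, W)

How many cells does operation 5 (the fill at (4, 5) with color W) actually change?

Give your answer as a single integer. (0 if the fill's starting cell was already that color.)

Answer: 52

Derivation:
After op 1 fill(6,0,B) [52 cells changed]:
BBBBBB
BBBBBB
BBBBBB
BBBBBB
BBBBBB
BBBBBB
BBBBBB
BBBBBB
BWBBBB
After op 2 paint(8,1,B):
BBBBBB
BBBBBB
BBBBBB
BBBBBB
BBBBBB
BBBBBB
BBBBBB
BBBBBB
BBBBBB
After op 3 paint(6,3,Y):
BBBBBB
BBBBBB
BBBBBB
BBBBBB
BBBBBB
BBBBBB
BBBYBB
BBBBBB
BBBBBB
After op 4 paint(6,1,R):
BBBBBB
BBBBBB
BBBBBB
BBBBBB
BBBBBB
BBBBBB
BRBYBB
BBBBBB
BBBBBB
After op 5 fill(4,5,W) [52 cells changed]:
WWWWWW
WWWWWW
WWWWWW
WWWWWW
WWWWWW
WWWWWW
WRWYWW
WWWWWW
WWWWWW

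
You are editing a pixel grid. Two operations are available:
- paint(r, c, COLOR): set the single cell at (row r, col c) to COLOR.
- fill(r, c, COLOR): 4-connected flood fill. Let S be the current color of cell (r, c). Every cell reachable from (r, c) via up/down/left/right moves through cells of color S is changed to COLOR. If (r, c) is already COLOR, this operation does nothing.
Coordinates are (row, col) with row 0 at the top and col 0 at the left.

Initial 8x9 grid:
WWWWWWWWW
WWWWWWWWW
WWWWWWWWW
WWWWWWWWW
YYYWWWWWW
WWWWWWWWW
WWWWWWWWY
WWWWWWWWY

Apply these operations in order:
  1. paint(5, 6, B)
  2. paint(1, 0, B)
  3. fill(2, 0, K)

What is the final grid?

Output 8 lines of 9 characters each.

After op 1 paint(5,6,B):
WWWWWWWWW
WWWWWWWWW
WWWWWWWWW
WWWWWWWWW
YYYWWWWWW
WWWWWWBWW
WWWWWWWWY
WWWWWWWWY
After op 2 paint(1,0,B):
WWWWWWWWW
BWWWWWWWW
WWWWWWWWW
WWWWWWWWW
YYYWWWWWW
WWWWWWBWW
WWWWWWWWY
WWWWWWWWY
After op 3 fill(2,0,K) [65 cells changed]:
KKKKKKKKK
BKKKKKKKK
KKKKKKKKK
KKKKKKKKK
YYYKKKKKK
KKKKKKBKK
KKKKKKKKY
KKKKKKKKY

Answer: KKKKKKKKK
BKKKKKKKK
KKKKKKKKK
KKKKKKKKK
YYYKKKKKK
KKKKKKBKK
KKKKKKKKY
KKKKKKKKY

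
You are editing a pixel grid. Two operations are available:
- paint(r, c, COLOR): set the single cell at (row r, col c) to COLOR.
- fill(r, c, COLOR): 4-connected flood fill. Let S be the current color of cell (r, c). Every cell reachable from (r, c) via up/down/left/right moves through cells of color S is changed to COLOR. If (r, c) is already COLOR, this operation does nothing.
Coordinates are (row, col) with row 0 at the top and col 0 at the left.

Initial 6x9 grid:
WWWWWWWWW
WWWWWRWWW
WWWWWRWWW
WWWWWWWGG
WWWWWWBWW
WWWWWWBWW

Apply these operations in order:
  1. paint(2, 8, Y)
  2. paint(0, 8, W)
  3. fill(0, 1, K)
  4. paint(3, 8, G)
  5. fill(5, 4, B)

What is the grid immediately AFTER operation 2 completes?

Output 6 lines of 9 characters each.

After op 1 paint(2,8,Y):
WWWWWWWWW
WWWWWRWWW
WWWWWRWWY
WWWWWWWGG
WWWWWWBWW
WWWWWWBWW
After op 2 paint(0,8,W):
WWWWWWWWW
WWWWWRWWW
WWWWWRWWY
WWWWWWWGG
WWWWWWBWW
WWWWWWBWW

Answer: WWWWWWWWW
WWWWWRWWW
WWWWWRWWY
WWWWWWWGG
WWWWWWBWW
WWWWWWBWW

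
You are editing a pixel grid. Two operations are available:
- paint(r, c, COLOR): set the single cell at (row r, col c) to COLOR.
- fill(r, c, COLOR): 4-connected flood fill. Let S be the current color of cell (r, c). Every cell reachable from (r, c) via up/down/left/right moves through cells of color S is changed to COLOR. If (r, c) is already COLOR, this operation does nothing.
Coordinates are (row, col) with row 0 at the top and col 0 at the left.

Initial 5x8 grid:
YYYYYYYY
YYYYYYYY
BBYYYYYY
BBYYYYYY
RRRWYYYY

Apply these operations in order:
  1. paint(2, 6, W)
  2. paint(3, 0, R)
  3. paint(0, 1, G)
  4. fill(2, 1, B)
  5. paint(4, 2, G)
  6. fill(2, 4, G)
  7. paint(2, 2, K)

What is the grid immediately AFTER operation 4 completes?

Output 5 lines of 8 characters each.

Answer: YGYYYYYY
YYYYYYYY
BBYYYYWY
RBYYYYYY
RRRWYYYY

Derivation:
After op 1 paint(2,6,W):
YYYYYYYY
YYYYYYYY
BBYYYYWY
BBYYYYYY
RRRWYYYY
After op 2 paint(3,0,R):
YYYYYYYY
YYYYYYYY
BBYYYYWY
RBYYYYYY
RRRWYYYY
After op 3 paint(0,1,G):
YGYYYYYY
YYYYYYYY
BBYYYYWY
RBYYYYYY
RRRWYYYY
After op 4 fill(2,1,B) [0 cells changed]:
YGYYYYYY
YYYYYYYY
BBYYYYWY
RBYYYYYY
RRRWYYYY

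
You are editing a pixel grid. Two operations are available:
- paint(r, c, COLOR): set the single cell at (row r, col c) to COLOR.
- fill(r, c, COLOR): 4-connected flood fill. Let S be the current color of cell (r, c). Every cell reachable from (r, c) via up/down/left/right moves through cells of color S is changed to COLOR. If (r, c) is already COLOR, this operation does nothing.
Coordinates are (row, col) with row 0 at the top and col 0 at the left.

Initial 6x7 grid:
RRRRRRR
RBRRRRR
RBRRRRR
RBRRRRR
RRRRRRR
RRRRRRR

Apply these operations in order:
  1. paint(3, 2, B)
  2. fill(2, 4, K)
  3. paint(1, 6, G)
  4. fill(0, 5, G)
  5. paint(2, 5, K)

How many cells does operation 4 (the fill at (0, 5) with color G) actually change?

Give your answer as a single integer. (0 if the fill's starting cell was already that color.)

After op 1 paint(3,2,B):
RRRRRRR
RBRRRRR
RBRRRRR
RBBRRRR
RRRRRRR
RRRRRRR
After op 2 fill(2,4,K) [38 cells changed]:
KKKKKKK
KBKKKKK
KBKKKKK
KBBKKKK
KKKKKKK
KKKKKKK
After op 3 paint(1,6,G):
KKKKKKK
KBKKKKG
KBKKKKK
KBBKKKK
KKKKKKK
KKKKKKK
After op 4 fill(0,5,G) [37 cells changed]:
GGGGGGG
GBGGGGG
GBGGGGG
GBBGGGG
GGGGGGG
GGGGGGG

Answer: 37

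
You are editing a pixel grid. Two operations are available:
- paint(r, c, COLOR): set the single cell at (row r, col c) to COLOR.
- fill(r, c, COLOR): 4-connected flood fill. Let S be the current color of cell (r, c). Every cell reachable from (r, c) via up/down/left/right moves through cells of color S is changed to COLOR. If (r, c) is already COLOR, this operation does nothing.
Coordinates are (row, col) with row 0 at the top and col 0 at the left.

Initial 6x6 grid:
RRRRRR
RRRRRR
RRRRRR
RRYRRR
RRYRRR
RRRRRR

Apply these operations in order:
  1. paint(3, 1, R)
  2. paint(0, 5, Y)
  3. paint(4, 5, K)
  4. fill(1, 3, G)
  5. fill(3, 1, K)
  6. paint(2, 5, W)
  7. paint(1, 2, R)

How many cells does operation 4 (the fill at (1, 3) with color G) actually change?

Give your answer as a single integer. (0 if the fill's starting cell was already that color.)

Answer: 32

Derivation:
After op 1 paint(3,1,R):
RRRRRR
RRRRRR
RRRRRR
RRYRRR
RRYRRR
RRRRRR
After op 2 paint(0,5,Y):
RRRRRY
RRRRRR
RRRRRR
RRYRRR
RRYRRR
RRRRRR
After op 3 paint(4,5,K):
RRRRRY
RRRRRR
RRRRRR
RRYRRR
RRYRRK
RRRRRR
After op 4 fill(1,3,G) [32 cells changed]:
GGGGGY
GGGGGG
GGGGGG
GGYGGG
GGYGGK
GGGGGG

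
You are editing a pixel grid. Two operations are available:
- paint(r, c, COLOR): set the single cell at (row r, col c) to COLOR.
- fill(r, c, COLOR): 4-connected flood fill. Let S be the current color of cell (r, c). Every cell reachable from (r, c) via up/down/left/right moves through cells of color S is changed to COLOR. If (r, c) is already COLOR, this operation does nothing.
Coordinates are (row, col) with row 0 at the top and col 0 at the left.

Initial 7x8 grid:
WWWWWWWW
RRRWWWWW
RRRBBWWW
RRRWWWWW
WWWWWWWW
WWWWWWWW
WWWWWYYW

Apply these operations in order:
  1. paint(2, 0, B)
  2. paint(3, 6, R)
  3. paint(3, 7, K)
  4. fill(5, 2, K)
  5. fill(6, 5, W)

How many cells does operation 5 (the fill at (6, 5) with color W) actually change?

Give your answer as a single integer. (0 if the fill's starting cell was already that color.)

Answer: 2

Derivation:
After op 1 paint(2,0,B):
WWWWWWWW
RRRWWWWW
BRRBBWWW
RRRWWWWW
WWWWWWWW
WWWWWWWW
WWWWWYYW
After op 2 paint(3,6,R):
WWWWWWWW
RRRWWWWW
BRRBBWWW
RRRWWWRW
WWWWWWWW
WWWWWWWW
WWWWWYYW
After op 3 paint(3,7,K):
WWWWWWWW
RRRWWWWW
BRRBBWWW
RRRWWWRK
WWWWWWWW
WWWWWWWW
WWWWWYYW
After op 4 fill(5,2,K) [41 cells changed]:
KKKKKKKK
RRRKKKKK
BRRBBKKK
RRRKKKRK
KKKKKKKK
KKKKKKKK
KKKKKYYK
After op 5 fill(6,5,W) [2 cells changed]:
KKKKKKKK
RRRKKKKK
BRRBBKKK
RRRKKKRK
KKKKKKKK
KKKKKKKK
KKKKKWWK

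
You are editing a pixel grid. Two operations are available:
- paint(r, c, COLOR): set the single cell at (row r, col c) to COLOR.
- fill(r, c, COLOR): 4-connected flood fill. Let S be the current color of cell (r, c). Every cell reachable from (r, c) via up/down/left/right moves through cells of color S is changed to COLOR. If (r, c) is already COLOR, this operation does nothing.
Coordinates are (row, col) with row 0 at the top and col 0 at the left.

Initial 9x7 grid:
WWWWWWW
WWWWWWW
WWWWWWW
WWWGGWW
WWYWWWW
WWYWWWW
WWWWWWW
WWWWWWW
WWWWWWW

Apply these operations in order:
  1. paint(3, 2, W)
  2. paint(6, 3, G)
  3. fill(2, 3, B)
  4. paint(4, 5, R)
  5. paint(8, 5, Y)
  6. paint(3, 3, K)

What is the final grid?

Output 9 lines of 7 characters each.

Answer: BBBBBBB
BBBBBBB
BBBBBBB
BBBKGBB
BBYBBRB
BBYBBBB
BBBGBBB
BBBBBBB
BBBBBYB

Derivation:
After op 1 paint(3,2,W):
WWWWWWW
WWWWWWW
WWWWWWW
WWWGGWW
WWYWWWW
WWYWWWW
WWWWWWW
WWWWWWW
WWWWWWW
After op 2 paint(6,3,G):
WWWWWWW
WWWWWWW
WWWWWWW
WWWGGWW
WWYWWWW
WWYWWWW
WWWGWWW
WWWWWWW
WWWWWWW
After op 3 fill(2,3,B) [58 cells changed]:
BBBBBBB
BBBBBBB
BBBBBBB
BBBGGBB
BBYBBBB
BBYBBBB
BBBGBBB
BBBBBBB
BBBBBBB
After op 4 paint(4,5,R):
BBBBBBB
BBBBBBB
BBBBBBB
BBBGGBB
BBYBBRB
BBYBBBB
BBBGBBB
BBBBBBB
BBBBBBB
After op 5 paint(8,5,Y):
BBBBBBB
BBBBBBB
BBBBBBB
BBBGGBB
BBYBBRB
BBYBBBB
BBBGBBB
BBBBBBB
BBBBBYB
After op 6 paint(3,3,K):
BBBBBBB
BBBBBBB
BBBBBBB
BBBKGBB
BBYBBRB
BBYBBBB
BBBGBBB
BBBBBBB
BBBBBYB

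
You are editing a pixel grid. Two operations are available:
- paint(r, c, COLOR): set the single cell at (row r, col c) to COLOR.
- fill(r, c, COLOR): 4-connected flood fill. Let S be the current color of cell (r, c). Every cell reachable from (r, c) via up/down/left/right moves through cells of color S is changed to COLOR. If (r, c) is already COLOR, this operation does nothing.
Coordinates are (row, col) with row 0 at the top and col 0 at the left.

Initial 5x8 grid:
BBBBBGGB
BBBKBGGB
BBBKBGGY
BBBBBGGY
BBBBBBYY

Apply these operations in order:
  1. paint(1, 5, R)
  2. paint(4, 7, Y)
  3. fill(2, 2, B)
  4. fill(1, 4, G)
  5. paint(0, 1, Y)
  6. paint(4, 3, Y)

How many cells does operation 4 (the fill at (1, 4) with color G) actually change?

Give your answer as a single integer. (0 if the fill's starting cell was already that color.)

Answer: 24

Derivation:
After op 1 paint(1,5,R):
BBBBBGGB
BBBKBRGB
BBBKBGGY
BBBBBGGY
BBBBBBYY
After op 2 paint(4,7,Y):
BBBBBGGB
BBBKBRGB
BBBKBGGY
BBBBBGGY
BBBBBBYY
After op 3 fill(2,2,B) [0 cells changed]:
BBBBBGGB
BBBKBRGB
BBBKBGGY
BBBBBGGY
BBBBBBYY
After op 4 fill(1,4,G) [24 cells changed]:
GGGGGGGB
GGGKGRGB
GGGKGGGY
GGGGGGGY
GGGGGGYY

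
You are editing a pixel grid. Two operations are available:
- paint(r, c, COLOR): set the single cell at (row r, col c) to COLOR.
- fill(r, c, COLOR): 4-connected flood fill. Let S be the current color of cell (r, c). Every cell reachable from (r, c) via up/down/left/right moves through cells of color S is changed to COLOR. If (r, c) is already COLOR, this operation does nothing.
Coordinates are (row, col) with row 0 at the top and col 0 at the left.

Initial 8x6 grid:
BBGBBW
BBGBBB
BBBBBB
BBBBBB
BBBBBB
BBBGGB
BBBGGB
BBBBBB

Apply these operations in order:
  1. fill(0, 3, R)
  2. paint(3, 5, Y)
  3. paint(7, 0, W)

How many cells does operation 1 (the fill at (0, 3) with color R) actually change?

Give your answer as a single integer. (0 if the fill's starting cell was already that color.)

Answer: 41

Derivation:
After op 1 fill(0,3,R) [41 cells changed]:
RRGRRW
RRGRRR
RRRRRR
RRRRRR
RRRRRR
RRRGGR
RRRGGR
RRRRRR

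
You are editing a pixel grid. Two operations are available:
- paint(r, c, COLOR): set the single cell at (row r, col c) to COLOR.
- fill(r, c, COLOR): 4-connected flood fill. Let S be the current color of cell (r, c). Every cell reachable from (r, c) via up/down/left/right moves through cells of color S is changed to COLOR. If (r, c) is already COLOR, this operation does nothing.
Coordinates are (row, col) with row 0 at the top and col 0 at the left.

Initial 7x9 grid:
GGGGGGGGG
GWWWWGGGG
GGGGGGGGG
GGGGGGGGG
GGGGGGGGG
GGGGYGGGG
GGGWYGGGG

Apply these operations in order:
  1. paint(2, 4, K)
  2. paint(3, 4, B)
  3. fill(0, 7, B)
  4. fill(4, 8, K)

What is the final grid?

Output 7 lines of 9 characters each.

Answer: KKKKKKKKK
KWWWWKKKK
KKKKKKKKK
KKKKKKKKK
KKKKKKKKK
KKKKYKKKK
KKKWYKKKK

Derivation:
After op 1 paint(2,4,K):
GGGGGGGGG
GWWWWGGGG
GGGGKGGGG
GGGGGGGGG
GGGGGGGGG
GGGGYGGGG
GGGWYGGGG
After op 2 paint(3,4,B):
GGGGGGGGG
GWWWWGGGG
GGGGKGGGG
GGGGBGGGG
GGGGGGGGG
GGGGYGGGG
GGGWYGGGG
After op 3 fill(0,7,B) [54 cells changed]:
BBBBBBBBB
BWWWWBBBB
BBBBKBBBB
BBBBBBBBB
BBBBBBBBB
BBBBYBBBB
BBBWYBBBB
After op 4 fill(4,8,K) [55 cells changed]:
KKKKKKKKK
KWWWWKKKK
KKKKKKKKK
KKKKKKKKK
KKKKKKKKK
KKKKYKKKK
KKKWYKKKK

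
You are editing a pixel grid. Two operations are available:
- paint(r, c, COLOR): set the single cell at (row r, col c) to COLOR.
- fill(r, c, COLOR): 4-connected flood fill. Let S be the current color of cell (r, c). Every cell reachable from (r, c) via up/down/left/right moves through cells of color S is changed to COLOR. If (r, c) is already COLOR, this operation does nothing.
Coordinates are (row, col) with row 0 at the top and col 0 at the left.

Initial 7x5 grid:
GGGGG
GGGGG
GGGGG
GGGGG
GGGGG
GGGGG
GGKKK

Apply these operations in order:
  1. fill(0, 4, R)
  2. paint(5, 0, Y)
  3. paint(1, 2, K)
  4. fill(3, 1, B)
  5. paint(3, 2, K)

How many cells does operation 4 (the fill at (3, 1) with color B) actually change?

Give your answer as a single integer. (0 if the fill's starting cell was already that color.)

Answer: 30

Derivation:
After op 1 fill(0,4,R) [32 cells changed]:
RRRRR
RRRRR
RRRRR
RRRRR
RRRRR
RRRRR
RRKKK
After op 2 paint(5,0,Y):
RRRRR
RRRRR
RRRRR
RRRRR
RRRRR
YRRRR
RRKKK
After op 3 paint(1,2,K):
RRRRR
RRKRR
RRRRR
RRRRR
RRRRR
YRRRR
RRKKK
After op 4 fill(3,1,B) [30 cells changed]:
BBBBB
BBKBB
BBBBB
BBBBB
BBBBB
YBBBB
BBKKK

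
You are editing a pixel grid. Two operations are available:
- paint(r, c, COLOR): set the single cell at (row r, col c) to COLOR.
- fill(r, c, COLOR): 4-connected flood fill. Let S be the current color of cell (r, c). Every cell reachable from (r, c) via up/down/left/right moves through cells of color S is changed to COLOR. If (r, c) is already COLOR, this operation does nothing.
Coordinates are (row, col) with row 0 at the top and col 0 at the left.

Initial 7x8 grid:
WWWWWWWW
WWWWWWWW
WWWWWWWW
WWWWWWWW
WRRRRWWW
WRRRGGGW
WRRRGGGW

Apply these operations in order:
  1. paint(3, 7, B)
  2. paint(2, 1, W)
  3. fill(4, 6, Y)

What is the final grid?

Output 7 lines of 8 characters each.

After op 1 paint(3,7,B):
WWWWWWWW
WWWWWWWW
WWWWWWWW
WWWWWWWB
WRRRRWWW
WRRRGGGW
WRRRGGGW
After op 2 paint(2,1,W):
WWWWWWWW
WWWWWWWW
WWWWWWWW
WWWWWWWB
WRRRRWWW
WRRRGGGW
WRRRGGGW
After op 3 fill(4,6,Y) [39 cells changed]:
YYYYYYYY
YYYYYYYY
YYYYYYYY
YYYYYYYB
YRRRRYYY
YRRRGGGY
YRRRGGGY

Answer: YYYYYYYY
YYYYYYYY
YYYYYYYY
YYYYYYYB
YRRRRYYY
YRRRGGGY
YRRRGGGY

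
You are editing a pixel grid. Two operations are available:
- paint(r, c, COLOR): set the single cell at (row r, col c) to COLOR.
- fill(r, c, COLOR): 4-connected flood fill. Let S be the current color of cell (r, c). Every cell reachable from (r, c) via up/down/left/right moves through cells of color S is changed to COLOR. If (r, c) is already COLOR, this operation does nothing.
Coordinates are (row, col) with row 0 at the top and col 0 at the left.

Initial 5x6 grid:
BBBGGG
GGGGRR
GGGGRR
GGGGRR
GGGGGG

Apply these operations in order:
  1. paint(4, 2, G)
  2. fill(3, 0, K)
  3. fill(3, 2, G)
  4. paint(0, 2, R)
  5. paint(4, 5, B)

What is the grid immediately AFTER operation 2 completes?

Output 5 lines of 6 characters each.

After op 1 paint(4,2,G):
BBBGGG
GGGGRR
GGGGRR
GGGGRR
GGGGGG
After op 2 fill(3,0,K) [21 cells changed]:
BBBKKK
KKKKRR
KKKKRR
KKKKRR
KKKKKK

Answer: BBBKKK
KKKKRR
KKKKRR
KKKKRR
KKKKKK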